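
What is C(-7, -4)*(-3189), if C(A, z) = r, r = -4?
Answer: 12756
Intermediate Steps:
C(A, z) = -4
C(-7, -4)*(-3189) = -4*(-3189) = 12756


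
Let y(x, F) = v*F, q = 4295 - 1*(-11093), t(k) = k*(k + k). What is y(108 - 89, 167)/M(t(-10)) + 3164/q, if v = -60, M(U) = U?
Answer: -1919437/38470 ≈ -49.894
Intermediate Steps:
t(k) = 2*k**2 (t(k) = k*(2*k) = 2*k**2)
q = 15388 (q = 4295 + 11093 = 15388)
y(x, F) = -60*F
y(108 - 89, 167)/M(t(-10)) + 3164/q = (-60*167)/((2*(-10)**2)) + 3164/15388 = -10020/(2*100) + 3164*(1/15388) = -10020/200 + 791/3847 = -10020*1/200 + 791/3847 = -501/10 + 791/3847 = -1919437/38470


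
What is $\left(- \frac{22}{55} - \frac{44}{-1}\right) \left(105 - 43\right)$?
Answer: $\frac{13516}{5} \approx 2703.2$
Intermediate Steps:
$\left(- \frac{22}{55} - \frac{44}{-1}\right) \left(105 - 43\right) = \left(\left(-22\right) \frac{1}{55} - -44\right) 62 = \left(- \frac{2}{5} + 44\right) 62 = \frac{218}{5} \cdot 62 = \frac{13516}{5}$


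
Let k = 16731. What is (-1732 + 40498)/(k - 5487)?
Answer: 6461/1874 ≈ 3.4477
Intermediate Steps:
(-1732 + 40498)/(k - 5487) = (-1732 + 40498)/(16731 - 5487) = 38766/11244 = 38766*(1/11244) = 6461/1874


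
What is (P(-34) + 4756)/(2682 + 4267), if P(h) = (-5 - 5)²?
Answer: 4856/6949 ≈ 0.69881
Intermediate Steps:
P(h) = 100 (P(h) = (-10)² = 100)
(P(-34) + 4756)/(2682 + 4267) = (100 + 4756)/(2682 + 4267) = 4856/6949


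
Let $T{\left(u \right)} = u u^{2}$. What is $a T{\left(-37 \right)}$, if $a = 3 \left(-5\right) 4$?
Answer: $3039180$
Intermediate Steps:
$T{\left(u \right)} = u^{3}$
$a = -60$ ($a = \left(-15\right) 4 = -60$)
$a T{\left(-37 \right)} = - 60 \left(-37\right)^{3} = \left(-60\right) \left(-50653\right) = 3039180$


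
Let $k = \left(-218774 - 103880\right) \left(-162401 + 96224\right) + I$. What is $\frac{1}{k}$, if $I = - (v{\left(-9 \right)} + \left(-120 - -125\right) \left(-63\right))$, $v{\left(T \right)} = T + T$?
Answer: $\frac{1}{21352274091} \approx 4.6833 \cdot 10^{-11}$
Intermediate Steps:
$v{\left(T \right)} = 2 T$
$I = 333$ ($I = - (2 \left(-9\right) + \left(-120 - -125\right) \left(-63\right)) = - (-18 + \left(-120 + 125\right) \left(-63\right)) = - (-18 + 5 \left(-63\right)) = - (-18 - 315) = \left(-1\right) \left(-333\right) = 333$)
$k = 21352274091$ ($k = \left(-218774 - 103880\right) \left(-162401 + 96224\right) + 333 = \left(-322654\right) \left(-66177\right) + 333 = 21352273758 + 333 = 21352274091$)
$\frac{1}{k} = \frac{1}{21352274091}$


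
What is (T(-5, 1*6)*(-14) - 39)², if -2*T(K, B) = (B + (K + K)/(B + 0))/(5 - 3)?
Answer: 20449/36 ≈ 568.03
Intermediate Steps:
T(K, B) = -B/4 - K/(2*B) (T(K, B) = -(B + (K + K)/(B + 0))/(2*(5 - 3)) = -(B + (2*K)/B)/(2*2) = -(B + 2*K/B)/(2*2) = -(B/2 + K/B)/2 = -B/4 - K/(2*B))
(T(-5, 1*6)*(-14) - 39)² = ((-6/4 - ½*(-5)/1*6)*(-14) - 39)² = ((-¼*6 - ½*(-5)/6)*(-14) - 39)² = ((-3/2 - ½*(-5)*⅙)*(-14) - 39)² = ((-3/2 + 5/12)*(-14) - 39)² = (-13/12*(-14) - 39)² = (91/6 - 39)² = (-143/6)² = 20449/36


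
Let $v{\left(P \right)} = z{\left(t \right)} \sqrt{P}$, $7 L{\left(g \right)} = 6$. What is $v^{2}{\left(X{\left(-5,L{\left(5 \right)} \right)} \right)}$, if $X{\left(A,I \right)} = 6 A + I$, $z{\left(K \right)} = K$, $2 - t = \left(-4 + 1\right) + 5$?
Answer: $0$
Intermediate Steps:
$t = 0$ ($t = 2 - \left(\left(-4 + 1\right) + 5\right) = 2 - \left(-3 + 5\right) = 2 - 2 = 0$)
$L{\left(g \right)} = \frac{6}{7}$ ($L{\left(g \right)} = \frac{1}{7} \cdot 6 = \frac{6}{7}$)
$X{\left(A,I \right)} = I + 6 A$
$v{\left(P \right)} = 0$ ($v{\left(P \right)} = 0 \sqrt{P} = 0$)
$v^{2}{\left(X{\left(-5,L{\left(5 \right)} \right)} \right)} = 0^{2} = 0$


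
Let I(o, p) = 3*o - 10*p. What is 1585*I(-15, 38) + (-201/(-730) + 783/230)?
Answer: -5655050984/8395 ≈ -6.7362e+5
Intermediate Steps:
I(o, p) = -10*p + 3*o
1585*I(-15, 38) + (-201/(-730) + 783/230) = 1585*(-10*38 + 3*(-15)) + (-201/(-730) + 783/230) = 1585*(-380 - 45) + (-201*(-1/730) + 783*(1/230)) = 1585*(-425) + (201/730 + 783/230) = -673625 + 30891/8395 = -5655050984/8395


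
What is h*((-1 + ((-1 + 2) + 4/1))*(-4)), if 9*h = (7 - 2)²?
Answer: -400/9 ≈ -44.444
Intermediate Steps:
h = 25/9 (h = (7 - 2)²/9 = (⅑)*5² = (⅑)*25 = 25/9 ≈ 2.7778)
h*((-1 + ((-1 + 2) + 4/1))*(-4)) = 25*((-1 + ((-1 + 2) + 4/1))*(-4))/9 = 25*((-1 + (1 + 4*1))*(-4))/9 = 25*((-1 + (1 + 4))*(-4))/9 = 25*((-1 + 5)*(-4))/9 = 25*(4*(-4))/9 = (25/9)*(-16) = -400/9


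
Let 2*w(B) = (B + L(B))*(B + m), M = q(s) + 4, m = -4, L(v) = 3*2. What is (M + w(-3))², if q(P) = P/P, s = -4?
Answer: 121/4 ≈ 30.250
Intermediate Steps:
L(v) = 6
q(P) = 1
M = 5 (M = 1 + 4 = 5)
w(B) = (-4 + B)*(6 + B)/2 (w(B) = ((B + 6)*(B - 4))/2 = ((6 + B)*(-4 + B))/2 = ((-4 + B)*(6 + B))/2 = (-4 + B)*(6 + B)/2)
(M + w(-3))² = (5 + (-12 - 3 + (½)*(-3)²))² = (5 + (-12 - 3 + (½)*9))² = (5 + (-12 - 3 + 9/2))² = (5 - 21/2)² = (-11/2)² = 121/4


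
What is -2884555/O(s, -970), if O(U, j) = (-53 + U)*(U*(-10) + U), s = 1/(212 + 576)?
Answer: -1791147119920/375867 ≈ -4.7654e+6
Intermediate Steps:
s = 1/788 ≈ 0.0012690
O(U, j) = -9*U*(-53 + U) (O(U, j) = (-53 + U)*(-10*U + U) = (-53 + U)*(-9*U) = -9*U*(-53 + U))
-2884555/O(s, -970) = -2884555*788/(9*(53 - 1*1/788)) = -2884555*788/(9*(53 - 1/788)) = -2884555/(9*(1/788)*(41763/788)) = -2884555/375867/620944 = -2884555*620944/375867 = -1791147119920/375867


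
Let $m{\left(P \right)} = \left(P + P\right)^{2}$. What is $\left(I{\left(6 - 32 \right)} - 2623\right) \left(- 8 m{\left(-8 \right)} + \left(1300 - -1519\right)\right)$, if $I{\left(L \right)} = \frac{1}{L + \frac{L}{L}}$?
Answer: $- \frac{50559096}{25} \approx -2.0224 \cdot 10^{6}$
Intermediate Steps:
$m{\left(P \right)} = 4 P^{2}$ ($m{\left(P \right)} = \left(2 P\right)^{2} = 4 P^{2}$)
$I{\left(L \right)} = \frac{1}{1 + L}$ ($I{\left(L \right)} = \frac{1}{L + 1} = \frac{1}{1 + L}$)
$\left(I{\left(6 - 32 \right)} - 2623\right) \left(- 8 m{\left(-8 \right)} + \left(1300 - -1519\right)\right) = \left(\frac{1}{1 + \left(6 - 32\right)} - 2623\right) \left(- 8 \cdot 4 \left(-8\right)^{2} + \left(1300 - -1519\right)\right) = \left(\frac{1}{1 - 26} - 2623\right) \left(- 8 \cdot 4 \cdot 64 + \left(1300 + 1519\right)\right) = \left(\frac{1}{-25} - 2623\right) \left(\left(-8\right) 256 + 2819\right) = \left(- \frac{1}{25} - 2623\right) \left(-2048 + 2819\right) = \left(- \frac{65576}{25}\right) 771 = - \frac{50559096}{25}$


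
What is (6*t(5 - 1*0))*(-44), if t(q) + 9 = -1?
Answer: 2640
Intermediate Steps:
t(q) = -10 (t(q) = -9 - 1 = -10)
(6*t(5 - 1*0))*(-44) = (6*(-10))*(-44) = -60*(-44) = 2640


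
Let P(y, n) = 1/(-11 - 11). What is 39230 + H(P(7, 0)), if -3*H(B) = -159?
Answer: 39283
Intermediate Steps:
P(y, n) = -1/22 (P(y, n) = 1/(-22) = -1/22)
H(B) = 53 (H(B) = -⅓*(-159) = 53)
39230 + H(P(7, 0)) = 39230 + 53 = 39283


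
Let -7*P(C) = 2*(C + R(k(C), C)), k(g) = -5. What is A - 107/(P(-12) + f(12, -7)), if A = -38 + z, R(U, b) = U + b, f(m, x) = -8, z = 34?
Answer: -757/2 ≈ -378.50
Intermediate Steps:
P(C) = 10/7 - 4*C/7 (P(C) = -2*(C + (-5 + C))/7 = -2*(-5 + 2*C)/7 = -(-10 + 4*C)/7 = 10/7 - 4*C/7)
A = -4 (A = -38 + 34 = -4)
A - 107/(P(-12) + f(12, -7)) = -4 - 107/((10/7 - 4/7*(-12)) - 8) = -4 - 107/((10/7 + 48/7) - 8) = -4 - 107/(58/7 - 8) = -4 - 107/(2/7) = -4 + (7/2)*(-107) = -4 - 749/2 = -757/2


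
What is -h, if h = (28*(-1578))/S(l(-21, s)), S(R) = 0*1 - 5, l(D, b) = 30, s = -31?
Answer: -44184/5 ≈ -8836.8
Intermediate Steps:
S(R) = -5 (S(R) = 0 - 5 = -5)
h = 44184/5 (h = (28*(-1578))/(-5) = -44184*(-1/5) = 44184/5 ≈ 8836.8)
-h = -1*44184/5 = -44184/5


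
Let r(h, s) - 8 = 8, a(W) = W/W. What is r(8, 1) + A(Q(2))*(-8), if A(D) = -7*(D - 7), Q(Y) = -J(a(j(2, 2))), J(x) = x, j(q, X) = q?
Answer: -432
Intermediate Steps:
a(W) = 1
r(h, s) = 16 (r(h, s) = 8 + 8 = 16)
Q(Y) = -1 (Q(Y) = -1*1 = -1)
A(D) = 49 - 7*D (A(D) = -7*(-7 + D) = 49 - 7*D)
r(8, 1) + A(Q(2))*(-8) = 16 + (49 - 7*(-1))*(-8) = 16 + (49 + 7)*(-8) = 16 + 56*(-8) = 16 - 448 = -432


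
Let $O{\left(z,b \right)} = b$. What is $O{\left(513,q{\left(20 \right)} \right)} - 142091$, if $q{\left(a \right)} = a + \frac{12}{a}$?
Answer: $- \frac{710352}{5} \approx -1.4207 \cdot 10^{5}$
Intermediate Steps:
$O{\left(513,q{\left(20 \right)} \right)} - 142091 = \left(20 + \frac{12}{20}\right) - 142091 = \left(20 + 12 \cdot \frac{1}{20}\right) - 142091 = \left(20 + \frac{3}{5}\right) - 142091 = \frac{103}{5} - 142091 = - \frac{710352}{5}$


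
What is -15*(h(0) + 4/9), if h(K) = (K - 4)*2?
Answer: 340/3 ≈ 113.33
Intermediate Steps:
h(K) = -8 + 2*K (h(K) = (-4 + K)*2 = -8 + 2*K)
-15*(h(0) + 4/9) = -15*((-8 + 2*0) + 4/9) = -15*((-8 + 0) + 4*(⅑)) = -15*(-8 + 4/9) = -15*(-68/9) = 340/3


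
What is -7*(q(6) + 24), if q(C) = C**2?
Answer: -420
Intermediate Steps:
-7*(q(6) + 24) = -7*(6**2 + 24) = -7*(36 + 24) = -7*60 = -420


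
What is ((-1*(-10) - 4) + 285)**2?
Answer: 84681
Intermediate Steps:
((-1*(-10) - 4) + 285)**2 = ((10 - 4) + 285)**2 = (6 + 285)**2 = 291**2 = 84681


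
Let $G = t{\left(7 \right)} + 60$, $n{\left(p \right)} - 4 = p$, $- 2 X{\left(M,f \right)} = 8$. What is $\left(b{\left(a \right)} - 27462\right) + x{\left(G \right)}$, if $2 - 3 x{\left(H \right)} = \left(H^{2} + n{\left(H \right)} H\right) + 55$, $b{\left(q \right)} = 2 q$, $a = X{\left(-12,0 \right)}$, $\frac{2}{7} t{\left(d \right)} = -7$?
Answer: $- \frac{170251}{6} \approx -28375.0$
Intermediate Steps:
$X{\left(M,f \right)} = -4$ ($X{\left(M,f \right)} = \left(- \frac{1}{2}\right) 8 = -4$)
$n{\left(p \right)} = 4 + p$
$t{\left(d \right)} = - \frac{49}{2}$ ($t{\left(d \right)} = \frac{7}{2} \left(-7\right) = - \frac{49}{2}$)
$a = -4$
$G = \frac{71}{2}$ ($G = - \frac{49}{2} + 60 = \frac{71}{2} \approx 35.5$)
$x{\left(H \right)} = - \frac{53}{3} - \frac{H^{2}}{3} - \frac{H \left(4 + H\right)}{3}$ ($x{\left(H \right)} = \frac{2}{3} - \frac{\left(H^{2} + \left(4 + H\right) H\right) + 55}{3} = \frac{2}{3} - \frac{\left(H^{2} + H \left(4 + H\right)\right) + 55}{3} = \frac{2}{3} - \frac{55 + H^{2} + H \left(4 + H\right)}{3} = \frac{2}{3} - \left(\frac{55}{3} + \frac{H^{2}}{3} + \frac{H \left(4 + H\right)}{3}\right) = - \frac{53}{3} - \frac{H^{2}}{3} - \frac{H \left(4 + H\right)}{3}$)
$\left(b{\left(a \right)} - 27462\right) + x{\left(G \right)} = \left(2 \left(-4\right) - 27462\right) - \left(\frac{53}{3} + \frac{5041}{12} + \frac{71 \left(4 + \frac{71}{2}\right)}{6}\right) = \left(-8 - 27462\right) - \left(\frac{1751}{4} + \frac{5609}{12}\right) = -27470 - \frac{5431}{6} = - \frac{170251}{6}$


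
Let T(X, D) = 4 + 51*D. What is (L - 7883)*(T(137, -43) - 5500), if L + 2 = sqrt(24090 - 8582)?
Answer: 60627765 - 15378*sqrt(3877) ≈ 5.9670e+7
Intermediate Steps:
L = -2 + 2*sqrt(3877) (L = -2 + sqrt(24090 - 8582) = -2 + sqrt(15508) = -2 + 2*sqrt(3877) ≈ 122.53)
(L - 7883)*(T(137, -43) - 5500) = ((-2 + 2*sqrt(3877)) - 7883)*((4 + 51*(-43)) - 5500) = (-7885 + 2*sqrt(3877))*((4 - 2193) - 5500) = (-7885 + 2*sqrt(3877))*(-2189 - 5500) = (-7885 + 2*sqrt(3877))*(-7689) = 60627765 - 15378*sqrt(3877)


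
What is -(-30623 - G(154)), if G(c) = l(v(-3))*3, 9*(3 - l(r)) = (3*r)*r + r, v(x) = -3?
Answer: 30624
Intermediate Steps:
l(r) = 3 - r²/3 - r/9 (l(r) = 3 - ((3*r)*r + r)/9 = 3 - (3*r² + r)/9 = 3 - (r + 3*r²)/9 = 3 + (-r²/3 - r/9) = 3 - r²/3 - r/9)
G(c) = 1 (G(c) = (3 - ⅓*(-3)² - ⅑*(-3))*3 = (3 - ⅓*9 + ⅓)*3 = (3 - 3 + ⅓)*3 = (⅓)*3 = 1)
-(-30623 - G(154)) = -(-30623 - 1*1) = -(-30623 - 1) = -1*(-30624) = 30624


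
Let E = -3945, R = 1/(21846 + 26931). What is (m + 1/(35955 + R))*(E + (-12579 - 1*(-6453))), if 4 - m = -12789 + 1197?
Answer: -204811898279964543/1753777036 ≈ -1.1678e+8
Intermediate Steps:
R = 1/48777 ≈ 2.0501e-5
m = 11596 (m = 4 - (-12789 + 1197) = 4 - 1*(-11592) = 4 + 11592 = 11596)
(m + 1/(35955 + R))*(E + (-12579 - 1*(-6453))) = (11596 + 1/(35955 + 1/48777))*(-3945 + (-12579 - 1*(-6453))) = (11596 + 1/(1753777036/48777))*(-3945 + (-12579 + 6453)) = (11596 + 48777/1753777036)*(-3945 - 6126) = (20336798558233/1753777036)*(-10071) = -204811898279964543/1753777036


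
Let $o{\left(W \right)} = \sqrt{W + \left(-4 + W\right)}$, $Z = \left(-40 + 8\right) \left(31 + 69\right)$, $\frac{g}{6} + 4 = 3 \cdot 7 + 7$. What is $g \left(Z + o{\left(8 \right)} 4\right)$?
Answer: $-460800 + 1152 \sqrt{3} \approx -4.588 \cdot 10^{5}$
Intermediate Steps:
$g = 144$ ($g = -24 + 6 \left(3 \cdot 7 + 7\right) = -24 + 6 \left(21 + 7\right) = -24 + 6 \cdot 28 = -24 + 168 = 144$)
$Z = -3200$ ($Z = \left(-32\right) 100 = -3200$)
$o{\left(W \right)} = \sqrt{-4 + 2 W}$
$g \left(Z + o{\left(8 \right)} 4\right) = 144 \left(-3200 + \sqrt{-4 + 2 \cdot 8} \cdot 4\right) = 144 \left(-3200 + \sqrt{-4 + 16} \cdot 4\right) = 144 \left(-3200 + \sqrt{12} \cdot 4\right) = 144 \left(-3200 + 2 \sqrt{3} \cdot 4\right) = 144 \left(-3200 + 8 \sqrt{3}\right) = -460800 + 1152 \sqrt{3}$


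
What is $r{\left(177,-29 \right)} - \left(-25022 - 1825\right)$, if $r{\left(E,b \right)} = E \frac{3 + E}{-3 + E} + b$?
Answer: $\frac{783032}{29} \approx 27001.0$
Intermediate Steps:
$r{\left(E,b \right)} = b + \frac{E \left(3 + E\right)}{-3 + E}$ ($r{\left(E,b \right)} = E \frac{3 + E}{-3 + E} + b = \frac{E \left(3 + E\right)}{-3 + E} + b = b + \frac{E \left(3 + E\right)}{-3 + E}$)
$r{\left(177,-29 \right)} - \left(-25022 - 1825\right) = \frac{177^{2} - -87 + 3 \cdot 177 + 177 \left(-29\right)}{-3 + 177} - \left(-25022 - 1825\right) = \frac{31329 + 87 + 531 - 5133}{174} - -26847 = \frac{1}{174} \cdot 26814 + 26847 = \frac{4469}{29} + 26847 = \frac{783032}{29}$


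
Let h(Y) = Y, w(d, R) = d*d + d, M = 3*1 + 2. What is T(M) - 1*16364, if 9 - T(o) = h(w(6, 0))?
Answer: -16397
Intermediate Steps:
M = 5 (M = 3 + 2 = 5)
w(d, R) = d + d² (w(d, R) = d² + d = d + d²)
T(o) = -33 (T(o) = 9 - 6*(1 + 6) = 9 - 6*7 = 9 - 1*42 = 9 - 42 = -33)
T(M) - 1*16364 = -33 - 1*16364 = -33 - 16364 = -16397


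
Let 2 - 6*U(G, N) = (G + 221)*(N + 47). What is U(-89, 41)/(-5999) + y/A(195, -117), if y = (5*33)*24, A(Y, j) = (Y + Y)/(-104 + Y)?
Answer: 16635035/17997 ≈ 924.32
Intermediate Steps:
U(G, N) = ⅓ - (47 + N)*(221 + G)/6 (U(G, N) = ⅓ - (G + 221)*(N + 47)/6 = ⅓ - (221 + G)*(47 + N)/6 = ⅓ - (47 + N)*(221 + G)/6)
A(Y, j) = 2*Y/(-104 + Y) (A(Y, j) = (2*Y)/(-104 + Y) = 2*Y/(-104 + Y))
y = 3960 (y = 165*24 = 3960)
U(-89, 41)/(-5999) + y/A(195, -117) = (-10385/6 - 221/6*41 - 47/6*(-89) - ⅙*(-89)*41)/(-5999) + 3960/((2*195/(-104 + 195))) = (-10385/6 - 9061/6 + 4183/6 + 3649/6)*(-1/5999) + 3960/((2*195/91)) = -5807/3*(-1/5999) + 3960/((2*195*(1/91))) = 5807/17997 + 3960/(30/7) = 5807/17997 + 3960*(7/30) = 5807/17997 + 924 = 16635035/17997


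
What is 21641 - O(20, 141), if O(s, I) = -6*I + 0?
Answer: 22487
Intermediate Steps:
O(s, I) = -6*I
21641 - O(20, 141) = 21641 - (-6)*141 = 21641 - 1*(-846) = 21641 + 846 = 22487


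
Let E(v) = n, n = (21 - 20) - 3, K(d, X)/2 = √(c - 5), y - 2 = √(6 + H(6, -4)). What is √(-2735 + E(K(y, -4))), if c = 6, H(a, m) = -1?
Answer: I*√2737 ≈ 52.316*I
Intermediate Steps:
y = 2 + √5 (y = 2 + √(6 - 1) = 2 + √5 ≈ 4.2361)
K(d, X) = 2 (K(d, X) = 2*√(6 - 5) = 2*√1 = 2*1 = 2)
n = -2 (n = 1 - 3 = -2)
E(v) = -2
√(-2735 + E(K(y, -4))) = √(-2735 - 2) = √(-2737) = I*√2737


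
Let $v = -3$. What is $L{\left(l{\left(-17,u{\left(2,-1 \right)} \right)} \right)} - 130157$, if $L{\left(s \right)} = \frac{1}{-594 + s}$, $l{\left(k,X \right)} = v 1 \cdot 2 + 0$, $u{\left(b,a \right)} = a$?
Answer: $- \frac{78094201}{600} \approx -1.3016 \cdot 10^{5}$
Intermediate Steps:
$l{\left(k,X \right)} = -6$ ($l{\left(k,X \right)} = - 3 \cdot 1 \cdot 2 + 0 = \left(-3\right) 2 + 0 = -6 + 0 = -6$)
$L{\left(l{\left(-17,u{\left(2,-1 \right)} \right)} \right)} - 130157 = \frac{1}{-594 - 6} - 130157 = \frac{1}{-600} - 130157 = - \frac{1}{600} - 130157 = - \frac{78094201}{600}$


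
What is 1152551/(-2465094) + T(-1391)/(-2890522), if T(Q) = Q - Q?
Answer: -1152551/2465094 ≈ -0.46755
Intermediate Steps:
T(Q) = 0
1152551/(-2465094) + T(-1391)/(-2890522) = 1152551/(-2465094) + 0/(-2890522) = 1152551*(-1/2465094) + 0*(-1/2890522) = -1152551/2465094 + 0 = -1152551/2465094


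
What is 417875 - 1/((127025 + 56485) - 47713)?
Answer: 56746171374/135797 ≈ 4.1788e+5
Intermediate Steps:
417875 - 1/((127025 + 56485) - 47713) = 417875 - 1/(183510 - 47713) = 417875 - 1/135797 = 56746171374/135797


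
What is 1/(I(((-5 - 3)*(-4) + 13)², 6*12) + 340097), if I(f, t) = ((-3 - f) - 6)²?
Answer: 1/4477253 ≈ 2.2335e-7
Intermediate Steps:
I(f, t) = (-9 - f)²
1/(I(((-5 - 3)*(-4) + 13)², 6*12) + 340097) = 1/((9 + ((-5 - 3)*(-4) + 13)²)² + 340097) = 1/((9 + (-8*(-4) + 13)²)² + 340097) = 1/((9 + (32 + 13)²)² + 340097) = 1/((9 + 45²)² + 340097) = 1/((9 + 2025)² + 340097) = 1/(2034² + 340097) = 1/(4137156 + 340097) = 1/4477253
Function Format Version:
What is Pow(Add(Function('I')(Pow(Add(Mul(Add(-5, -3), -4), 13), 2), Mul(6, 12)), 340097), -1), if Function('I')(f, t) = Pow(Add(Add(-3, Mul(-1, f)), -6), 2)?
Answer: Rational(1, 4477253) ≈ 2.2335e-7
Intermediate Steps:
Function('I')(f, t) = Pow(Add(-9, Mul(-1, f)), 2)
Pow(Add(Function('I')(Pow(Add(Mul(Add(-5, -3), -4), 13), 2), Mul(6, 12)), 340097), -1) = Pow(Add(Pow(Add(9, Pow(Add(Mul(Add(-5, -3), -4), 13), 2)), 2), 340097), -1) = Pow(Add(Pow(Add(9, Pow(Add(Mul(-8, -4), 13), 2)), 2), 340097), -1) = Pow(Add(Pow(Add(9, Pow(Add(32, 13), 2)), 2), 340097), -1) = Pow(Add(Pow(Add(9, Pow(45, 2)), 2), 340097), -1) = Pow(Add(Pow(Add(9, 2025), 2), 340097), -1) = Pow(Add(Pow(2034, 2), 340097), -1) = Pow(Add(4137156, 340097), -1) = Pow(4477253, -1) = Rational(1, 4477253)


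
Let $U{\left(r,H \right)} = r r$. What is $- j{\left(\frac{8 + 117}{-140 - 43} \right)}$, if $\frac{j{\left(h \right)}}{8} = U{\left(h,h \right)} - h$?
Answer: $- \frac{308000}{33489} \approx -9.1971$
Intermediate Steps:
$U{\left(r,H \right)} = r^{2}$
$j{\left(h \right)} = - 8 h + 8 h^{2}$ ($j{\left(h \right)} = 8 \left(h^{2} - h\right) = - 8 h + 8 h^{2}$)
$- j{\left(\frac{8 + 117}{-140 - 43} \right)} = - 8 \frac{8 + 117}{-140 - 43} \left(-1 + \frac{8 + 117}{-140 - 43}\right) = - 8 \frac{125}{-183} \left(-1 + \frac{125}{-183}\right) = - 8 \cdot 125 \left(- \frac{1}{183}\right) \left(-1 + 125 \left(- \frac{1}{183}\right)\right) = - \frac{8 \left(-125\right) \left(-1 - \frac{125}{183}\right)}{183} = - \frac{8 \left(-125\right) \left(-308\right)}{183 \cdot 183} = \left(-1\right) \frac{308000}{33489} = - \frac{308000}{33489}$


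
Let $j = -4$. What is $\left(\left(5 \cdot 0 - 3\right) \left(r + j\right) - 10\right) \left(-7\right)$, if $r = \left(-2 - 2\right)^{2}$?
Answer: $322$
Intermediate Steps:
$r = 16$ ($r = \left(-4\right)^{2} = 16$)
$\left(\left(5 \cdot 0 - 3\right) \left(r + j\right) - 10\right) \left(-7\right) = \left(\left(5 \cdot 0 - 3\right) \left(16 - 4\right) - 10\right) \left(-7\right) = \left(\left(0 - 3\right) 12 - 10\right) \left(-7\right) = \left(\left(-3\right) 12 - 10\right) \left(-7\right) = \left(-36 - 10\right) \left(-7\right) = \left(-46\right) \left(-7\right) = 322$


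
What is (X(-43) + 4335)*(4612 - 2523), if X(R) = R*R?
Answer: 12918376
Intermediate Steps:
X(R) = R²
(X(-43) + 4335)*(4612 - 2523) = ((-43)² + 4335)*(4612 - 2523) = (1849 + 4335)*2089 = 6184*2089 = 12918376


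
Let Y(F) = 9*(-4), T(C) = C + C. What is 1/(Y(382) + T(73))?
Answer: 1/110 ≈ 0.0090909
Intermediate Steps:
T(C) = 2*C
Y(F) = -36
1/(Y(382) + T(73)) = 1/(-36 + 2*73) = 1/(-36 + 146) = 1/110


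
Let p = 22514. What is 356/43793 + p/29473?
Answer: 996447990/1290711089 ≈ 0.77201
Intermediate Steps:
356/43793 + p/29473 = 356/43793 + 22514/29473 = 996447990/1290711089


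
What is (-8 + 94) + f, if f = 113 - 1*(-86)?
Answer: 285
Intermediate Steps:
f = 199 (f = 113 + 86 = 199)
(-8 + 94) + f = (-8 + 94) + 199 = 86 + 199 = 285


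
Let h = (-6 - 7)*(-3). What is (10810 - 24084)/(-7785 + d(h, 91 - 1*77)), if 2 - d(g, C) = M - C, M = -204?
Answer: 13274/7565 ≈ 1.7547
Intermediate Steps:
h = 39 (h = -13*(-3) = 39)
d(g, C) = 206 + C (d(g, C) = 2 - (-204 - C) = 2 + (204 + C) = 206 + C)
(10810 - 24084)/(-7785 + d(h, 91 - 1*77)) = (10810 - 24084)/(-7785 + (206 + (91 - 1*77))) = -13274/(-7785 + (206 + (91 - 77))) = -13274/(-7785 + (206 + 14)) = -13274/(-7785 + 220) = -13274/(-7565) = -13274*(-1/7565) = 13274/7565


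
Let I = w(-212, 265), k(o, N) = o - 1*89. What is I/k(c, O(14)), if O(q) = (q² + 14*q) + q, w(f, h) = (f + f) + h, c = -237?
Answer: 159/326 ≈ 0.48773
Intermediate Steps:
w(f, h) = h + 2*f (w(f, h) = 2*f + h = h + 2*f)
O(q) = q² + 15*q
k(o, N) = -89 + o (k(o, N) = o - 89 = -89 + o)
I = -159 (I = 265 + 2*(-212) = 265 - 424 = -159)
I/k(c, O(14)) = -159/(-89 - 237) = -159/(-326) = -159*(-1/326) = 159/326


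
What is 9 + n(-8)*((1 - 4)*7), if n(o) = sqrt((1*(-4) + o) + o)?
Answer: 9 - 42*I*sqrt(5) ≈ 9.0 - 93.915*I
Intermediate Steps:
n(o) = sqrt(-4 + 2*o) (n(o) = sqrt((-4 + o) + o) = sqrt(-4 + 2*o))
9 + n(-8)*((1 - 4)*7) = 9 + sqrt(-4 + 2*(-8))*((1 - 4)*7) = 9 + sqrt(-4 - 16)*(-3*7) = 9 + sqrt(-20)*(-21) = 9 + (2*I*sqrt(5))*(-21) = 9 - 42*I*sqrt(5)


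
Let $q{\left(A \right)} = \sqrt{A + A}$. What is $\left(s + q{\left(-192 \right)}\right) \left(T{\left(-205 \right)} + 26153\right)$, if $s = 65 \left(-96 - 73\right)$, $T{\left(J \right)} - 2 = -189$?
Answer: $-285236510 + 207728 i \sqrt{6} \approx -2.8524 \cdot 10^{8} + 5.0883 \cdot 10^{5} i$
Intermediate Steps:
$T{\left(J \right)} = -187$ ($T{\left(J \right)} = 2 - 189 = -187$)
$s = -10985$ ($s = 65 \left(-169\right) = -10985$)
$q{\left(A \right)} = \sqrt{2} \sqrt{A}$ ($q{\left(A \right)} = \sqrt{2 A} = \sqrt{2} \sqrt{A}$)
$\left(s + q{\left(-192 \right)}\right) \left(T{\left(-205 \right)} + 26153\right) = \left(-10985 + \sqrt{2} \sqrt{-192}\right) \left(-187 + 26153\right) = \left(-10985 + \sqrt{2} \cdot 8 i \sqrt{3}\right) 25966 = \left(-10985 + 8 i \sqrt{6}\right) 25966 = -285236510 + 207728 i \sqrt{6}$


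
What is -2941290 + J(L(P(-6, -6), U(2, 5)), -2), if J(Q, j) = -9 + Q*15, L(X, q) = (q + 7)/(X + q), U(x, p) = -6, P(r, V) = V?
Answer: -11765201/4 ≈ -2.9413e+6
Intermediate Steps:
L(X, q) = (7 + q)/(X + q)
J(Q, j) = -9 + 15*Q
-2941290 + J(L(P(-6, -6), U(2, 5)), -2) = -2941290 + (-9 + 15*((7 - 6)/(-6 - 6))) = -2941290 + (-9 + 15*(1/(-12))) = -2941290 + (-9 + 15*(-1/12*1)) = -2941290 + (-9 + 15*(-1/12)) = -2941290 + (-9 - 5/4) = -2941290 - 41/4 = -11765201/4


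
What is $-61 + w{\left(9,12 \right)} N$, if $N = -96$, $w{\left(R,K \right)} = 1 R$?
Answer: $-925$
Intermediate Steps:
$w{\left(R,K \right)} = R$
$-61 + w{\left(9,12 \right)} N = -61 + 9 \left(-96\right) = -61 - 864 = -925$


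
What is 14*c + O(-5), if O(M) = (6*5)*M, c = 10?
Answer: -10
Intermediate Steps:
O(M) = 30*M
14*c + O(-5) = 14*10 + 30*(-5) = 140 - 150 = -10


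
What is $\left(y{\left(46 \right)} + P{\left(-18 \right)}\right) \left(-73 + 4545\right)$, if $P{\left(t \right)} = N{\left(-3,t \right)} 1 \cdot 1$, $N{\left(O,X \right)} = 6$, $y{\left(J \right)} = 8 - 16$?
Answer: $-8944$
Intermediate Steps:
$y{\left(J \right)} = -8$
$P{\left(t \right)} = 6$ ($P{\left(t \right)} = 6 \cdot 1 \cdot 1 = 6 \cdot 1 = 6$)
$\left(y{\left(46 \right)} + P{\left(-18 \right)}\right) \left(-73 + 4545\right) = \left(-8 + 6\right) \left(-73 + 4545\right) = \left(-2\right) 4472 = -8944$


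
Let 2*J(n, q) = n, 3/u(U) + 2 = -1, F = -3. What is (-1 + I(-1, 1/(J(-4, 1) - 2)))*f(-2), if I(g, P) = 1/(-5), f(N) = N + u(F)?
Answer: 18/5 ≈ 3.6000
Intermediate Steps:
u(U) = -1 (u(U) = 3/(-2 - 1) = 3/(-3) = 3*(-⅓) = -1)
J(n, q) = n/2
f(N) = -1 + N (f(N) = N - 1 = -1 + N)
I(g, P) = -⅕
(-1 + I(-1, 1/(J(-4, 1) - 2)))*f(-2) = (-1 - ⅕)*(-1 - 2) = -6/5*(-3) = 18/5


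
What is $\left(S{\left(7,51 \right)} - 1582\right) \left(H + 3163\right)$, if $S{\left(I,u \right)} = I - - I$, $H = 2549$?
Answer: $-8956416$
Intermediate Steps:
$S{\left(I,u \right)} = 2 I$ ($S{\left(I,u \right)} = I + I = 2 I$)
$\left(S{\left(7,51 \right)} - 1582\right) \left(H + 3163\right) = \left(2 \cdot 7 - 1582\right) \left(2549 + 3163\right) = \left(14 - 1582\right) 5712 = \left(-1568\right) 5712 = -8956416$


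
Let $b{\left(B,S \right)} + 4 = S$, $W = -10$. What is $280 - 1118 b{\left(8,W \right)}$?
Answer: $15932$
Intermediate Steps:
$b{\left(B,S \right)} = -4 + S$
$280 - 1118 b{\left(8,W \right)} = 280 - 1118 \left(-4 - 10\right) = 280 - -15652 = 280 + 15652 = 15932$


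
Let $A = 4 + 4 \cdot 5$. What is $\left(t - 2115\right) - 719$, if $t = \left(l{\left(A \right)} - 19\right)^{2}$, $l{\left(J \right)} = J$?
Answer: $-2809$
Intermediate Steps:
$A = 24$ ($A = 4 + 20 = 24$)
$t = 25$ ($t = \left(24 - 19\right)^{2} = 5^{2} = 25$)
$\left(t - 2115\right) - 719 = \left(25 - 2115\right) - 719 = -2090 - 719 = -2809$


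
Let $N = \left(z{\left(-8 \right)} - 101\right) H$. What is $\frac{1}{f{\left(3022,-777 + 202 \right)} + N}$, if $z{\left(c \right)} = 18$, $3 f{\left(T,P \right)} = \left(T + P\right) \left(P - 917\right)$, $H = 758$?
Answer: $- \frac{3}{3839666} \approx -7.8132 \cdot 10^{-7}$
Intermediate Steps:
$f{\left(T,P \right)} = \frac{\left(-917 + P\right) \left(P + T\right)}{3}$ ($f{\left(T,P \right)} = \frac{\left(T + P\right) \left(P - 917\right)}{3} = \frac{\left(P + T\right) \left(-917 + P\right)}{3} = \frac{\left(-917 + P\right) \left(P + T\right)}{3}$)
$N = -62914$ ($N = \left(18 - 101\right) 758 = \left(-83\right) 758 = -62914$)
$\frac{1}{f{\left(3022,-777 + 202 \right)} + N} = \frac{1}{\left(- \frac{917 \left(-777 + 202\right)}{3} - \frac{2771174}{3} + \frac{\left(-777 + 202\right)^{2}}{3} + \frac{1}{3} \left(-777 + 202\right) 3022\right) - 62914} = \frac{1}{\left(\left(- \frac{917}{3}\right) \left(-575\right) - \frac{2771174}{3} + \frac{\left(-575\right)^{2}}{3} + \frac{1}{3} \left(-575\right) 3022\right) - 62914} = \frac{1}{\left(\frac{527275}{3} - \frac{2771174}{3} + \frac{1}{3} \cdot 330625 - \frac{1737650}{3}\right) - 62914} = \frac{1}{\left(\frac{527275}{3} - \frac{2771174}{3} + \frac{330625}{3} - \frac{1737650}{3}\right) - 62914} = \frac{1}{- \frac{3650924}{3} - 62914} = \frac{1}{- \frac{3839666}{3}} = - \frac{3}{3839666}$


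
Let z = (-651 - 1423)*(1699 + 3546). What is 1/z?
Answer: -1/10878130 ≈ -9.1928e-8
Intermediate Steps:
z = -10878130 (z = -2074*5245 = -10878130)
1/z = 1/(-10878130) = -1/10878130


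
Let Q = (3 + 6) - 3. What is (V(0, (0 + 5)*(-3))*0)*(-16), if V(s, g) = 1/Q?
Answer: 0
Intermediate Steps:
Q = 6 (Q = 9 - 3 = 6)
V(s, g) = ⅙ (V(s, g) = 1/6 = ⅙)
(V(0, (0 + 5)*(-3))*0)*(-16) = ((⅙)*0)*(-16) = 0*(-16) = 0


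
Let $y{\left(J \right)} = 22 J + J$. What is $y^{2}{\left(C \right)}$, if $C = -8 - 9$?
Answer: $152881$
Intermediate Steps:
$C = -17$ ($C = -8 - 9 = -17$)
$y{\left(J \right)} = 23 J$
$y^{2}{\left(C \right)} = \left(23 \left(-17\right)\right)^{2} = \left(-391\right)^{2} = 152881$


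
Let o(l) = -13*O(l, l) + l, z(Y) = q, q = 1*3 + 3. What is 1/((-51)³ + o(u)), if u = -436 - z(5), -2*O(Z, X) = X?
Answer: -1/135966 ≈ -7.3548e-6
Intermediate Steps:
O(Z, X) = -X/2
q = 6 (q = 3 + 3 = 6)
z(Y) = 6
u = -442 (u = -436 - 1*6 = -436 - 6 = -442)
o(l) = 15*l/2 (o(l) = -(-13)*l/2 + l = 13*l/2 + l = 15*l/2)
1/((-51)³ + o(u)) = 1/((-51)³ + (15/2)*(-442)) = 1/(-132651 - 3315) = 1/(-135966) = -1/135966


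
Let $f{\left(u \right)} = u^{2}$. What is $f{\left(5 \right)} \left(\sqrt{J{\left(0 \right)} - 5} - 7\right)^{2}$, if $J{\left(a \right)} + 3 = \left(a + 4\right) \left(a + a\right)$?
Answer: $1025 - 700 i \sqrt{2} \approx 1025.0 - 989.95 i$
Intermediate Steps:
$J{\left(a \right)} = -3 + 2 a \left(4 + a\right)$ ($J{\left(a \right)} = -3 + \left(a + 4\right) \left(a + a\right) = -3 + \left(4 + a\right) 2 a = -3 + 2 a \left(4 + a\right)$)
$f{\left(5 \right)} \left(\sqrt{J{\left(0 \right)} - 5} - 7\right)^{2} = 5^{2} \left(\sqrt{\left(-3 + 2 \cdot 0^{2} + 8 \cdot 0\right) - 5} - 7\right)^{2} = 25 \left(\sqrt{\left(-3 + 2 \cdot 0 + 0\right) - 5} - 7\right)^{2} = 25 \left(\sqrt{\left(-3 + 0 + 0\right) - 5} - 7\right)^{2} = 25 \left(\sqrt{-3 - 5} - 7\right)^{2} = 25 \left(\sqrt{-8} - 7\right)^{2} = 25 \left(2 i \sqrt{2} - 7\right)^{2} = 25 \left(-7 + 2 i \sqrt{2}\right)^{2}$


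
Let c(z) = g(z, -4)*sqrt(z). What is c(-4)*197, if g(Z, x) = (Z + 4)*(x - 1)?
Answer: 0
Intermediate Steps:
g(Z, x) = (-1 + x)*(4 + Z) (g(Z, x) = (4 + Z)*(-1 + x) = (-1 + x)*(4 + Z))
c(z) = sqrt(z)*(-20 - 5*z) (c(z) = (-4 - z + 4*(-4) + z*(-4))*sqrt(z) = (-4 - z - 16 - 4*z)*sqrt(z) = (-20 - 5*z)*sqrt(z) = sqrt(z)*(-20 - 5*z))
c(-4)*197 = (5*sqrt(-4)*(-4 - 1*(-4)))*197 = (5*(2*I)*(-4 + 4))*197 = (5*(2*I)*0)*197 = 0*197 = 0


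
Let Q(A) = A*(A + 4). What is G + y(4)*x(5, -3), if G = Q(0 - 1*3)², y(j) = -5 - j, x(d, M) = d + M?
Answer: -9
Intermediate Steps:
x(d, M) = M + d
Q(A) = A*(4 + A)
G = 9 (G = ((0 - 1*3)*(4 + (0 - 1*3)))² = ((0 - 3)*(4 + (0 - 3)))² = (-3*(4 - 3))² = (-3*1)² = (-3)² = 9)
G + y(4)*x(5, -3) = 9 + (-5 - 1*4)*(-3 + 5) = 9 + (-5 - 4)*2 = 9 - 9*2 = 9 - 18 = -9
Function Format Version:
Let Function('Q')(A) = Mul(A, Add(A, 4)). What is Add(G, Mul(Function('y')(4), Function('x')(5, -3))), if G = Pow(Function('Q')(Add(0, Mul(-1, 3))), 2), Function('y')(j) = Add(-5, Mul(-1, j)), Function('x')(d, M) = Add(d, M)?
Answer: -9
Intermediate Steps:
Function('x')(d, M) = Add(M, d)
Function('Q')(A) = Mul(A, Add(4, A))
G = 9 (G = Pow(Mul(Add(0, Mul(-1, 3)), Add(4, Add(0, Mul(-1, 3)))), 2) = Pow(Mul(Add(0, -3), Add(4, Add(0, -3))), 2) = Pow(Mul(-3, Add(4, -3)), 2) = Pow(Mul(-3, 1), 2) = Pow(-3, 2) = 9)
Add(G, Mul(Function('y')(4), Function('x')(5, -3))) = Add(9, Mul(Add(-5, Mul(-1, 4)), Add(-3, 5))) = Add(9, Mul(Add(-5, -4), 2)) = Add(9, Mul(-9, 2)) = Add(9, -18) = -9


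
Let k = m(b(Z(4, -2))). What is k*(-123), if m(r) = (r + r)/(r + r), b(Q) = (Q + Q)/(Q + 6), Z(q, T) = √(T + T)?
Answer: -123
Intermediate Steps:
Z(q, T) = √2*√T (Z(q, T) = √(2*T) = √2*√T)
b(Q) = 2*Q/(6 + Q) (b(Q) = (2*Q)/(6 + Q) = 2*Q/(6 + Q))
m(r) = 1 (m(r) = (2*r)/((2*r)) = (2*r)*(1/(2*r)) = 1)
k = 1
k*(-123) = 1*(-123) = -123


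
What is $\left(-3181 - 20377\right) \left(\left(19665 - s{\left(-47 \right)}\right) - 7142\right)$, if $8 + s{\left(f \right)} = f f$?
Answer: $-243165676$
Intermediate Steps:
$s{\left(f \right)} = -8 + f^{2}$ ($s{\left(f \right)} = -8 + f f = -8 + f^{2}$)
$\left(-3181 - 20377\right) \left(\left(19665 - s{\left(-47 \right)}\right) - 7142\right) = \left(-3181 - 20377\right) \left(\left(19665 - \left(-8 + \left(-47\right)^{2}\right)\right) - 7142\right) = - 23558 \left(\left(19665 - \left(-8 + 2209\right)\right) - 7142\right) = - 23558 \left(\left(19665 - 2201\right) - 7142\right) = - 23558 \left(17464 - 7142\right) = \left(-23558\right) 10322 = -243165676$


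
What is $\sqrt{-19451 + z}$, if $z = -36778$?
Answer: $i \sqrt{56229} \approx 237.13 i$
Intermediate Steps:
$\sqrt{-19451 + z} = \sqrt{-19451 - 36778} = \sqrt{-56229} = i \sqrt{56229}$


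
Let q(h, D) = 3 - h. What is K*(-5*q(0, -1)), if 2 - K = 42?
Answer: 600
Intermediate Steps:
K = -40 (K = 2 - 1*42 = 2 - 42 = -40)
K*(-5*q(0, -1)) = -(-200)*(3 - 1*0) = -(-200)*(3 + 0) = -(-200)*3 = -40*(-15) = 600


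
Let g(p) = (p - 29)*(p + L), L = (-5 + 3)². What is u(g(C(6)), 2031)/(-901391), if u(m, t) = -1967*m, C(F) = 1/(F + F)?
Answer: -33444901/129800304 ≈ -0.25766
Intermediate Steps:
C(F) = 1/(2*F)
L = 4 (L = (-2)² = 4)
g(p) = (-29 + p)*(4 + p) (g(p) = (p - 29)*(p + 4) = (-29 + p)*(4 + p))
u(g(C(6)), 2031)/(-901391) = -1967*(-116 + ((½)/6)² - 25/(2*6))/(-901391) = -1967*(-116 + ((½)*(⅙))² - 25/(2*6))*(-1/901391) = -1967*(-116 + (1/12)² - 25*1/12)*(-1/901391) = -1967*(-116 + 1/144 - 25/12)*(-1/901391) = -1967*(-17003/144)*(-1/901391) = (33444901/144)*(-1/901391) = -33444901/129800304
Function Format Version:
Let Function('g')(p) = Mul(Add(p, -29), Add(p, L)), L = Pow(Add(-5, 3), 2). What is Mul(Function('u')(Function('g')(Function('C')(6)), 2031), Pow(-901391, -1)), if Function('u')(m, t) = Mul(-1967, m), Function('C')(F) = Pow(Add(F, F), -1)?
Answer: Rational(-33444901, 129800304) ≈ -0.25766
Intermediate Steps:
Function('C')(F) = Mul(Rational(1, 2), Pow(F, -1)) (Function('C')(F) = Pow(Mul(2, F), -1) = Mul(Rational(1, 2), Pow(F, -1)))
L = 4 (L = Pow(-2, 2) = 4)
Function('g')(p) = Mul(Add(-29, p), Add(4, p)) (Function('g')(p) = Mul(Add(p, -29), Add(p, 4)) = Mul(Add(-29, p), Add(4, p)))
Mul(Function('u')(Function('g')(Function('C')(6)), 2031), Pow(-901391, -1)) = Mul(Mul(-1967, Add(-116, Pow(Mul(Rational(1, 2), Pow(6, -1)), 2), Mul(-25, Mul(Rational(1, 2), Pow(6, -1))))), Pow(-901391, -1)) = Mul(Mul(-1967, Add(-116, Pow(Mul(Rational(1, 2), Rational(1, 6)), 2), Mul(-25, Mul(Rational(1, 2), Rational(1, 6))))), Rational(-1, 901391)) = Mul(Mul(-1967, Add(-116, Pow(Rational(1, 12), 2), Mul(-25, Rational(1, 12)))), Rational(-1, 901391)) = Mul(Mul(-1967, Add(-116, Rational(1, 144), Rational(-25, 12))), Rational(-1, 901391)) = Mul(Mul(-1967, Rational(-17003, 144)), Rational(-1, 901391)) = Mul(Rational(33444901, 144), Rational(-1, 901391)) = Rational(-33444901, 129800304)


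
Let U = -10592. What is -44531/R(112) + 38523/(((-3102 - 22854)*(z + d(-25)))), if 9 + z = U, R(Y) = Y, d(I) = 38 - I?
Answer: -10357404367/26049936 ≈ -397.60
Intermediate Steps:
z = -10601 (z = -9 - 10592 = -10601)
-44531/R(112) + 38523/(((-3102 - 22854)*(z + d(-25)))) = -44531/112 + 38523/(((-3102 - 22854)*(-10601 + (38 - 1*(-25))))) = -44531*1/112 + 38523/((-25956*(-10601 + (38 + 25)))) = -44531/112 + 38523/((-25956*(-10601 + 63))) = -44531/112 + 38523/((-25956*(-10538))) = -44531/112 + 38523/273524328 = -44531/112 + 38523*(1/273524328) = -44531/112 + 12841/91174776 = -10357404367/26049936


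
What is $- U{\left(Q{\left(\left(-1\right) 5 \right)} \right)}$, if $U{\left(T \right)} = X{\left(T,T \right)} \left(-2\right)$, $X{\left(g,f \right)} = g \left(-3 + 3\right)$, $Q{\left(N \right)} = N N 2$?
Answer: $0$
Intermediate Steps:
$Q{\left(N \right)} = 2 N^{2}$ ($Q{\left(N \right)} = N^{2} \cdot 2 = 2 N^{2}$)
$X{\left(g,f \right)} = 0$ ($X{\left(g,f \right)} = g 0 = 0$)
$U{\left(T \right)} = 0$ ($U{\left(T \right)} = 0 \left(-2\right) = 0$)
$- U{\left(Q{\left(\left(-1\right) 5 \right)} \right)} = \left(-1\right) 0 = 0$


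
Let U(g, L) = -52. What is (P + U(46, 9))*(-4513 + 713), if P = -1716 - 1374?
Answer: 11939600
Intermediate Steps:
P = -3090
(P + U(46, 9))*(-4513 + 713) = (-3090 - 52)*(-4513 + 713) = -3142*(-3800) = 11939600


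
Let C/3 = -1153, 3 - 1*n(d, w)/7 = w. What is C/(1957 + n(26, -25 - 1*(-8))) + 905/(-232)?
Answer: -900091/162168 ≈ -5.5504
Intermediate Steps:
n(d, w) = 21 - 7*w
C = -3459 (C = 3*(-1153) = -3459)
C/(1957 + n(26, -25 - 1*(-8))) + 905/(-232) = -3459/(1957 + (21 - 7*(-25 - 1*(-8)))) + 905/(-232) = -3459/(1957 + (21 - 7*(-25 + 8))) + 905*(-1/232) = -3459/(1957 + (21 - 7*(-17))) - 905/232 = -3459/(1957 + (21 + 119)) - 905/232 = -3459/(1957 + 140) - 905/232 = -3459/2097 - 905/232 = -3459*1/2097 - 905/232 = -1153/699 - 905/232 = -900091/162168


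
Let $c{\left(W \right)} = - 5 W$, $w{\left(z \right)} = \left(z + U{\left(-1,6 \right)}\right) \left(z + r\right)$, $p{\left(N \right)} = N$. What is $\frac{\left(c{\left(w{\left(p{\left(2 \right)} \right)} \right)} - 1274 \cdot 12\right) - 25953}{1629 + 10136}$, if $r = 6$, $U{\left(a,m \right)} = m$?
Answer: $- \frac{3197}{905} \approx -3.5326$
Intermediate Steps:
$w{\left(z \right)} = \left(6 + z\right)^{2}$ ($w{\left(z \right)} = \left(z + 6\right) \left(z + 6\right) = \left(6 + z\right) \left(6 + z\right) = \left(6 + z\right)^{2}$)
$\frac{\left(c{\left(w{\left(p{\left(2 \right)} \right)} \right)} - 1274 \cdot 12\right) - 25953}{1629 + 10136} = \frac{\left(- 5 \left(36 + 2^{2} + 12 \cdot 2\right) - 1274 \cdot 12\right) - 25953}{1629 + 10136} = \frac{\left(- 5 \left(36 + 4 + 24\right) - 15288\right) - 25953}{11765} = \left(\left(\left(-5\right) 64 - 15288\right) - 25953\right) \frac{1}{11765} = \left(\left(-320 - 15288\right) - 25953\right) \frac{1}{11765} = \left(-15608 - 25953\right) \frac{1}{11765} = \left(-41561\right) \frac{1}{11765} = - \frac{3197}{905}$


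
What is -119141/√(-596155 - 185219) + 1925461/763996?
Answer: 1925461/763996 + 10831*I*√781374/71034 ≈ 2.5202 + 134.78*I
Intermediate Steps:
-119141/√(-596155 - 185219) + 1925461/763996 = -119141*(-I*√781374/781374) + 1925461*(1/763996) = -119141*(-I*√781374/781374) + 1925461/763996 = -(-10831)*I*√781374/71034 + 1925461/763996 = 10831*I*√781374/71034 + 1925461/763996 = 1925461/763996 + 10831*I*√781374/71034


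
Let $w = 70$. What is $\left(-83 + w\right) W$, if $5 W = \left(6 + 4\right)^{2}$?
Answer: $-260$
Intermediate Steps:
$W = 20$ ($W = \frac{\left(6 + 4\right)^{2}}{5} = \frac{10^{2}}{5} = \frac{1}{5} \cdot 100 = 20$)
$\left(-83 + w\right) W = \left(-83 + 70\right) 20 = \left(-13\right) 20 = -260$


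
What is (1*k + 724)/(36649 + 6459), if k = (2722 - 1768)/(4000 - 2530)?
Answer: 177539/10561460 ≈ 0.016810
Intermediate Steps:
k = 159/245 (k = 954/1470 = 954*(1/1470) = 159/245 ≈ 0.64898)
(1*k + 724)/(36649 + 6459) = (1*(159/245) + 724)/(36649 + 6459) = (159/245 + 724)/43108 = (177539/245)*(1/43108) = 177539/10561460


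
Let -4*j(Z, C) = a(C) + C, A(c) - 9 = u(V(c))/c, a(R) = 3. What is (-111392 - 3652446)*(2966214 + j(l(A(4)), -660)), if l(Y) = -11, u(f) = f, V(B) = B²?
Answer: -22329934359447/2 ≈ -1.1165e+13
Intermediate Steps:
A(c) = 9 + c (A(c) = 9 + c²/c = 9 + c)
j(Z, C) = -¾ - C/4 (j(Z, C) = -(3 + C)/4 = -¾ - C/4)
(-111392 - 3652446)*(2966214 + j(l(A(4)), -660)) = (-111392 - 3652446)*(2966214 + (-¾ - ¼*(-660))) = -3763838*(2966214 + (-¾ + 165)) = -3763838*(2966214 + 657/4) = -3763838*11865513/4 = -22329934359447/2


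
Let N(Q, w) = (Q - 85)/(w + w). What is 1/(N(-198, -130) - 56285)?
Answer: -260/14633817 ≈ -1.7767e-5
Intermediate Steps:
N(Q, w) = (-85 + Q)/(2*w) (N(Q, w) = (-85 + Q)/((2*w)) = (-85 + Q)*(1/(2*w)) = (-85 + Q)/(2*w))
1/(N(-198, -130) - 56285) = 1/((½)*(-85 - 198)/(-130) - 56285) = 1/((½)*(-1/130)*(-283) - 56285) = 1/(283/260 - 56285) = 1/(-14633817/260) = -260/14633817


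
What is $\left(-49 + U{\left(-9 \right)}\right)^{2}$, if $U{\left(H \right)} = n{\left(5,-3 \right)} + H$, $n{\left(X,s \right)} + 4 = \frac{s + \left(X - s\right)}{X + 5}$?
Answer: $\frac{15129}{4} \approx 3782.3$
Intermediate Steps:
$n{\left(X,s \right)} = -4 + \frac{X}{5 + X}$ ($n{\left(X,s \right)} = -4 + \frac{s + \left(X - s\right)}{X + 5} = -4 + \frac{X}{5 + X}$)
$U{\left(H \right)} = - \frac{7}{2} + H$ ($U{\left(H \right)} = \frac{-20 - 15}{5 + 5} + H = \frac{-20 - 15}{10} + H = \frac{1}{10} \left(-35\right) + H = - \frac{7}{2} + H$)
$\left(-49 + U{\left(-9 \right)}\right)^{2} = \left(-49 - \frac{25}{2}\right)^{2} = \left(- \frac{123}{2}\right)^{2} = \frac{15129}{4}$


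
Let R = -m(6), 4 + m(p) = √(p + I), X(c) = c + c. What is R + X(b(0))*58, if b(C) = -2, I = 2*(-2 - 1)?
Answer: -228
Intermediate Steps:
I = -6 (I = 2*(-3) = -6)
X(c) = 2*c
m(p) = -4 + √(-6 + p) (m(p) = -4 + √(p - 6) = -4 + √(-6 + p))
R = 4 (R = -(-4 + √(-6 + 6)) = -(-4 + √0) = -(-4 + 0) = -1*(-4) = 4)
R + X(b(0))*58 = 4 + (2*(-2))*58 = 4 - 4*58 = 4 - 232 = -228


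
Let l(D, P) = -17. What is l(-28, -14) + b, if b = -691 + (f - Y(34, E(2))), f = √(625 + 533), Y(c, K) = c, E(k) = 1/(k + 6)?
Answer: -742 + √1158 ≈ -707.97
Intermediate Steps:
E(k) = 1/(6 + k)
f = √1158 ≈ 34.029
b = -725 + √1158 (b = -691 + (√1158 - 1*34) = -691 + (√1158 - 34) = -691 + (-34 + √1158) = -725 + √1158 ≈ -690.97)
l(-28, -14) + b = -17 + (-725 + √1158) = -742 + √1158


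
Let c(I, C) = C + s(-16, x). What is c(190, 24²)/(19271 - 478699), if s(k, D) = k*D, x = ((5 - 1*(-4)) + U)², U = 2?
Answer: 340/114857 ≈ 0.0029602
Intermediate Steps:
x = 121 (x = ((5 - 1*(-4)) + 2)² = ((5 + 4) + 2)² = (9 + 2)² = 11² = 121)
s(k, D) = D*k
c(I, C) = -1936 + C (c(I, C) = C + 121*(-16) = C - 1936 = -1936 + C)
c(190, 24²)/(19271 - 478699) = (-1936 + 24²)/(19271 - 478699) = (-1936 + 576)/(-459428) = -1360*(-1/459428) = 340/114857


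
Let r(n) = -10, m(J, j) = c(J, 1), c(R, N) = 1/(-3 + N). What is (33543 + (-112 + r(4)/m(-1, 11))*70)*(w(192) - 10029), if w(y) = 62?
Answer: -270135601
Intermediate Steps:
m(J, j) = -½ (m(J, j) = 1/(-3 + 1) = 1/(-2) = -½)
(33543 + (-112 + r(4)/m(-1, 11))*70)*(w(192) - 10029) = (33543 + (-112 - 10/(-½))*70)*(62 - 10029) = (33543 + (-112 - 10*(-2))*70)*(-9967) = (33543 + (-112 + 20)*70)*(-9967) = (33543 - 92*70)*(-9967) = (33543 - 6440)*(-9967) = 27103*(-9967) = -270135601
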